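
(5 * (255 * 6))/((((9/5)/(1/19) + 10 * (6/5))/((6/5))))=15300/77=198.70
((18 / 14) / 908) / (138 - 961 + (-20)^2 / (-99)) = -891 / 520410212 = -0.00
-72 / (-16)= 9 / 2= 4.50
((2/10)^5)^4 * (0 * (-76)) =0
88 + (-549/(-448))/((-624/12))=2049499/23296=87.98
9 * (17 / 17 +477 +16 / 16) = 4311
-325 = -325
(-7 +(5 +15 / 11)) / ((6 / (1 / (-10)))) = 7 / 660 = 0.01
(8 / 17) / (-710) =-4 / 6035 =-0.00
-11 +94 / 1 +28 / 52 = 1086 / 13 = 83.54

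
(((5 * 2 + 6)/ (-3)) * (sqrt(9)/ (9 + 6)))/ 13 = -0.08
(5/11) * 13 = 65/11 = 5.91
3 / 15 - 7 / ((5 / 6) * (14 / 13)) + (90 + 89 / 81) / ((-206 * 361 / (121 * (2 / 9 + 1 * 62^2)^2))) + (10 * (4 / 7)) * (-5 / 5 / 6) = -18703574490362588 / 8538518205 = -2190494.19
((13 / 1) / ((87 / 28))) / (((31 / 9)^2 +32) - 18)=9828 / 60755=0.16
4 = 4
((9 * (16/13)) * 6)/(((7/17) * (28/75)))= 275400/637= 432.34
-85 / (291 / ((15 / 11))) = -425 / 1067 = -0.40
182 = 182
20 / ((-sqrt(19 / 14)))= -20* sqrt(266) / 19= -17.17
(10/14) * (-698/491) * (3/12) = -1745/6874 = -0.25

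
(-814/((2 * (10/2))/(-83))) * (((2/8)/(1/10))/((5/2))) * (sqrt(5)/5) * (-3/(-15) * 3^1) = 101343 * sqrt(5)/125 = 1812.88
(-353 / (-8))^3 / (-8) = -43986977 / 4096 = -10739.01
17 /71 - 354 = -25117 /71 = -353.76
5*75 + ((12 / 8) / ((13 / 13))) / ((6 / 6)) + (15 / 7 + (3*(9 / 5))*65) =10215 / 14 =729.64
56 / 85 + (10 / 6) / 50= 353 / 510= 0.69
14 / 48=7 / 24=0.29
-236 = -236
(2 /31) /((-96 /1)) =-1 /1488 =-0.00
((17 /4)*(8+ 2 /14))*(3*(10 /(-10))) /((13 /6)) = -8721 /182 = -47.92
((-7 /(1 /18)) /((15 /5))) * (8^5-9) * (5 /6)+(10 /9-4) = -1146567.89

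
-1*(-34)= 34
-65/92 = -0.71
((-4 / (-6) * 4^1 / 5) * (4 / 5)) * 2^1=64 / 75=0.85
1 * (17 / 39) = 17 / 39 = 0.44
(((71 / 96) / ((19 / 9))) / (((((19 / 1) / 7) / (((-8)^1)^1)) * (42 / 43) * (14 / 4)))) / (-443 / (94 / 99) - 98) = 143491 / 268210726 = 0.00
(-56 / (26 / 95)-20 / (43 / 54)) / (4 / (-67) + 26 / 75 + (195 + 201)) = -322655250 / 556580089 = -0.58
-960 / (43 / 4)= -3840 / 43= -89.30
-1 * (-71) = 71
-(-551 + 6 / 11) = 6055 / 11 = 550.45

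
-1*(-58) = 58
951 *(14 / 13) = 13314 / 13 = 1024.15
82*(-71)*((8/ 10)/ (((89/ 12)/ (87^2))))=-2115202464/ 445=-4753263.96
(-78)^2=6084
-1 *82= -82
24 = 24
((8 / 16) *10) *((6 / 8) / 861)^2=5 / 1317904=0.00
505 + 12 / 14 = 3541 / 7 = 505.86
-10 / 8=-5 / 4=-1.25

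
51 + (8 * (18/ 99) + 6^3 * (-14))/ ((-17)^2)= 128881/ 3179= 40.54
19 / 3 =6.33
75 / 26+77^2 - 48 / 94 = 7248139 / 1222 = 5931.37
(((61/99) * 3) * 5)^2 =93025/1089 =85.42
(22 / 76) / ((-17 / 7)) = -77 / 646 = -0.12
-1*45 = -45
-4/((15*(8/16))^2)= -16/225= -0.07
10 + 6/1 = 16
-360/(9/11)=-440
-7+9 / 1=2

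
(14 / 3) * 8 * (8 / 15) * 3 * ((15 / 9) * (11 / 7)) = 1408 / 9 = 156.44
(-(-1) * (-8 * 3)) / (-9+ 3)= 4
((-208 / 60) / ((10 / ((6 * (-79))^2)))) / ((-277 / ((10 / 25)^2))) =7788768 / 173125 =44.99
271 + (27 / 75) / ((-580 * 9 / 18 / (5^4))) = 15673 / 58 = 270.22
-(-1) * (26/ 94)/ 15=13/ 705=0.02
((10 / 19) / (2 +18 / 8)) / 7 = 40 / 2261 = 0.02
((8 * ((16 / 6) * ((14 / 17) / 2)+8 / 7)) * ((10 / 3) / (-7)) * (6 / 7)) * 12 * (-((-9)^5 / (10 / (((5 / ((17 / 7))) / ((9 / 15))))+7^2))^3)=-13177032454057536000000 / 101979693721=-129212316425.54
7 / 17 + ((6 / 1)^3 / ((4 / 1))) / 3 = 18.41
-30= -30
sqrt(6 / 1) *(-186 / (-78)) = 31 *sqrt(6) / 13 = 5.84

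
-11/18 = -0.61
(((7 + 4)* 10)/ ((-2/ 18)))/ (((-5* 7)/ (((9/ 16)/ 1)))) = 891/ 56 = 15.91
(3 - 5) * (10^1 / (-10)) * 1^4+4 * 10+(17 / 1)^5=1419899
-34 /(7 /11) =-374 /7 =-53.43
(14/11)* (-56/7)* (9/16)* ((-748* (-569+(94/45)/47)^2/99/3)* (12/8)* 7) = 1092085672594/22275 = 49027415.16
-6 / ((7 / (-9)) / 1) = 54 / 7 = 7.71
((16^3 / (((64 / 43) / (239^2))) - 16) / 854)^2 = 6177722315886144 / 182329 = 33882280470.39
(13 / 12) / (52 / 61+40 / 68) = 13481 / 17928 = 0.75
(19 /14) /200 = 19 /2800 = 0.01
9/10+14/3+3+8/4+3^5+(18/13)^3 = 16887539/65910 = 256.22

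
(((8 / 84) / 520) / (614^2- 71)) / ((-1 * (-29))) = 1 / 59682304500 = 0.00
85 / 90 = 17 / 18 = 0.94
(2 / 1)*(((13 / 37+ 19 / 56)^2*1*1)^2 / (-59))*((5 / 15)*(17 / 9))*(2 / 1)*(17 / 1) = -44884109544147 / 271863575653376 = -0.17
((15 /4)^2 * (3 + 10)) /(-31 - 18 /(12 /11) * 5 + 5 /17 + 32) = -49725 /22088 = -2.25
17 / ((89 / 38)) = 646 / 89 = 7.26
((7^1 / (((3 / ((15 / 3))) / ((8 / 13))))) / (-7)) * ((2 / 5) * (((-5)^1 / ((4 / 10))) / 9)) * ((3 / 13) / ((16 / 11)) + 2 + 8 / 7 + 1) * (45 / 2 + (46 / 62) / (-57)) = 957142975 / 17366076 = 55.12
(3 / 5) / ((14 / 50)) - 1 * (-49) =358 / 7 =51.14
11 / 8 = 1.38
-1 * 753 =-753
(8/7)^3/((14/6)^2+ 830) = 4608/2579017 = 0.00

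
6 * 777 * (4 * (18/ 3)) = 111888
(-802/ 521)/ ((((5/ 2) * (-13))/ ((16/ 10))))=12832/ 169325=0.08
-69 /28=-2.46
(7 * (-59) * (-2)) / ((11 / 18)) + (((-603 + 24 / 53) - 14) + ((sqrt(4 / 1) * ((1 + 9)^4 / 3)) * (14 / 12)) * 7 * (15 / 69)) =1517061299 / 120681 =12570.84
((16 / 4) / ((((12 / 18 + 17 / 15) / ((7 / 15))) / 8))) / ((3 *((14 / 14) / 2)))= 448 / 81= 5.53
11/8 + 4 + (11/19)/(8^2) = 6547/1216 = 5.38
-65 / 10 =-13 / 2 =-6.50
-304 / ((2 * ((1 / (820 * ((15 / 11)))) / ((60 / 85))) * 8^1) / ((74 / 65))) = -17073.27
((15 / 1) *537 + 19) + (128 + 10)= 8212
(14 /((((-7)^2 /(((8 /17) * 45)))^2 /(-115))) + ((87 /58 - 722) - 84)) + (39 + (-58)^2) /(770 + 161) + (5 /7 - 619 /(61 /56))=-383519296193 /229776386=-1669.10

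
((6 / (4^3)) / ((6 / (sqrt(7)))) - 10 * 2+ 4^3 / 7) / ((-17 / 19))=1444 / 119 - 19 * sqrt(7) / 1088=12.09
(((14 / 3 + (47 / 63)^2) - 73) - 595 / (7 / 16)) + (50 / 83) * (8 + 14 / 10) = -468482788 / 329427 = -1422.11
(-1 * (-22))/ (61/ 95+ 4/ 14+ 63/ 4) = 5320/ 4033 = 1.32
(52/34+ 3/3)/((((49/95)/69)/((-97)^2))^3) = 10088275857988377385094625/2000033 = 5044054702091604181.08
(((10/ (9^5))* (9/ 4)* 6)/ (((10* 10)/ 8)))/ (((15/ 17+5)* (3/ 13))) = 0.00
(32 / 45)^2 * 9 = 1024 / 225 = 4.55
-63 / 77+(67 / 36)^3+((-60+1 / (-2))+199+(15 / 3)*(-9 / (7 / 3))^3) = -25136818225 / 176033088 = -142.80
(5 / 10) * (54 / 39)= 9 / 13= 0.69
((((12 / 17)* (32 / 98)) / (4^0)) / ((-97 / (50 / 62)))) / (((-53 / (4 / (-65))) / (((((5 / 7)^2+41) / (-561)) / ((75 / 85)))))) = 173568 / 930221593301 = 0.00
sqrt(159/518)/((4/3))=3* sqrt(82362)/2072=0.42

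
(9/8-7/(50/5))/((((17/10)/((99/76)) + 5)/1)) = 1683/24968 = 0.07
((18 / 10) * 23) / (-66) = -0.63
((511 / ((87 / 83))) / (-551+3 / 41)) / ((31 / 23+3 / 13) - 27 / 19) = -9878878373 / 1758814620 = -5.62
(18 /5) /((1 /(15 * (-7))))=-378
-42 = -42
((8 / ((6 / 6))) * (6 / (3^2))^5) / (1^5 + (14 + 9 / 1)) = 32 / 729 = 0.04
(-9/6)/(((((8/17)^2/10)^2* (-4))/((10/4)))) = 1911.64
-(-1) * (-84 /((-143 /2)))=168 /143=1.17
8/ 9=0.89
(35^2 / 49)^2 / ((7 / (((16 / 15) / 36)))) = 500 / 189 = 2.65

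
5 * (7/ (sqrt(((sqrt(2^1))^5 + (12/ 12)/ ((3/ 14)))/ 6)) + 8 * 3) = 105/ sqrt(7 + 6 * sqrt(2)) + 120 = 146.68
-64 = -64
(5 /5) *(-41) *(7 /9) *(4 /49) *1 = -164 /63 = -2.60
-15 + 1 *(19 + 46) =50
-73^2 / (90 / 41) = -218489 / 90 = -2427.66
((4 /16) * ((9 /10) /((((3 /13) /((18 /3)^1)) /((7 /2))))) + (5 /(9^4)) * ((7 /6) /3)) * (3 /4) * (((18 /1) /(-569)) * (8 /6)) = -48361831 /74664180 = -0.65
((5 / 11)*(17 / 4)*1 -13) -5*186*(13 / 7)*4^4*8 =-1089457489 / 308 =-3537199.64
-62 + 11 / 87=-61.87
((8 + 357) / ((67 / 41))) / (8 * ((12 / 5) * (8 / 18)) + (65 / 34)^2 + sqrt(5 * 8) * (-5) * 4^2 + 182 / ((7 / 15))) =-719937656640000 * sqrt(10) / 1898583866394317 - 1809690088293300 / 1898583866394317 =-2.15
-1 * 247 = -247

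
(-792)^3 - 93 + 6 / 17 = -8445484071 / 17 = -496793180.65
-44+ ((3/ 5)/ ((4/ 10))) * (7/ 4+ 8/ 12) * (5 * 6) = 259/ 4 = 64.75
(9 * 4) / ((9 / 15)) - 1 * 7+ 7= 60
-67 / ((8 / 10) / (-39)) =3266.25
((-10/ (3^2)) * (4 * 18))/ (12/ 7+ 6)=-280/ 27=-10.37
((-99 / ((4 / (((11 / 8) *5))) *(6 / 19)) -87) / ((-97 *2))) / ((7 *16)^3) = 40053 / 17443586048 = 0.00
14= 14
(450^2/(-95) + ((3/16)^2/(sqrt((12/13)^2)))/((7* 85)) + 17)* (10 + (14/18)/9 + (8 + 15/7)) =-28077460966393/656377344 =-42776.40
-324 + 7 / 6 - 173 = -2975 / 6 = -495.83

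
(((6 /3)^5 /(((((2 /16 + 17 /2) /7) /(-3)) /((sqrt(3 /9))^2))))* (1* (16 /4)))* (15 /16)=-2240 /23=-97.39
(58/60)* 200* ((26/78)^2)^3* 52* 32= 965120/2187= 441.30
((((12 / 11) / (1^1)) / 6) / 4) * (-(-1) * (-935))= -85 / 2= -42.50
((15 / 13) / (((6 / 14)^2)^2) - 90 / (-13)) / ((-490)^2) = 2887 / 16855020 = 0.00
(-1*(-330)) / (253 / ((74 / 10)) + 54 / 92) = 561660 / 59189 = 9.49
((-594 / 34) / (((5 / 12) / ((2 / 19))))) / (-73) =7128 / 117895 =0.06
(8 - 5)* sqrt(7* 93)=3* sqrt(651)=76.54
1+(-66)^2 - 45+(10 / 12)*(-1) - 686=21751 / 6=3625.17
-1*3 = -3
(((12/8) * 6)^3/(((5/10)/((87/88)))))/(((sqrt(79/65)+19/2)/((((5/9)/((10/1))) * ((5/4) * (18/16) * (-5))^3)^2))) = 125465357471923828125/2187332354572288-101591382568359375 * sqrt(5135)/1093666177286144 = 50703.54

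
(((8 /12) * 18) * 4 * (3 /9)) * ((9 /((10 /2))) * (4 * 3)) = 1728 /5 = 345.60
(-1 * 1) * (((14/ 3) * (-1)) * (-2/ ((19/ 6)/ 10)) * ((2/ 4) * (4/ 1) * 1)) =-1120/ 19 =-58.95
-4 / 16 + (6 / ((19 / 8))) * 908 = 174317 / 76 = 2293.64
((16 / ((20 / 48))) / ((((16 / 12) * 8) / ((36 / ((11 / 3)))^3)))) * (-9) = -204073344 / 6655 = -30664.66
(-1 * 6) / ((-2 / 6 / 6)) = 108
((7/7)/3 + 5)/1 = 5.33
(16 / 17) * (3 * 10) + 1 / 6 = 2897 / 102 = 28.40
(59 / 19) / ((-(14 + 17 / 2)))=-0.14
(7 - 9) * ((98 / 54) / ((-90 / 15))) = 0.60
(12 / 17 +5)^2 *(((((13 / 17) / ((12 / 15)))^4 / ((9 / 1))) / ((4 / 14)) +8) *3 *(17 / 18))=30145236531271 / 39256206336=767.91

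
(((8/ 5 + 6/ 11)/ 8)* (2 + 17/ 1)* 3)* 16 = 13452/ 55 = 244.58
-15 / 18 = -5 / 6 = -0.83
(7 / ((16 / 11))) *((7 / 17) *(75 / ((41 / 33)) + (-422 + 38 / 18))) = -712.44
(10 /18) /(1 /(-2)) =-10 /9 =-1.11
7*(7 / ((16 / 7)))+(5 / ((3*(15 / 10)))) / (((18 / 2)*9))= 21.45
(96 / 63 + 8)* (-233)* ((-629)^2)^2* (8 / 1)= -58355055368436800 / 21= -2778812160401752.38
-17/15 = -1.13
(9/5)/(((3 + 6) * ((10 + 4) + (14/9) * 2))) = 9/770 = 0.01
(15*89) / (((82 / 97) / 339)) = 43898805 / 82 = 535351.28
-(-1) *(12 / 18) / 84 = 1 / 126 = 0.01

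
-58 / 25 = -2.32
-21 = -21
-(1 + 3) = -4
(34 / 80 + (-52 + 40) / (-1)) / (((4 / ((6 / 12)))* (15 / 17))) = 8449 / 4800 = 1.76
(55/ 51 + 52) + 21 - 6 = 3472/ 51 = 68.08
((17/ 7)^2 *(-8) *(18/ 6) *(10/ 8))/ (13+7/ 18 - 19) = 156060/ 4949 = 31.53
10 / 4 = 5 / 2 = 2.50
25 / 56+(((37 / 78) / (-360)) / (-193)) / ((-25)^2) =10584844009 / 23710050000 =0.45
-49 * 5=-245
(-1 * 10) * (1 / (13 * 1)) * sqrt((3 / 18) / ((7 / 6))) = -0.29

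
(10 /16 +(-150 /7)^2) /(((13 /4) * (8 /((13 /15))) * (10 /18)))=108147 /3920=27.59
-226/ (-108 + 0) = 2.09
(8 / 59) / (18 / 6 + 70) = 8 / 4307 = 0.00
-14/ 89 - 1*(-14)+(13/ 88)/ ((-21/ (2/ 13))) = 1138279/ 82236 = 13.84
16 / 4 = 4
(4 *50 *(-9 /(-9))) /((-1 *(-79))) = 200 /79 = 2.53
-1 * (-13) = 13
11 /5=2.20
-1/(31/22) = -0.71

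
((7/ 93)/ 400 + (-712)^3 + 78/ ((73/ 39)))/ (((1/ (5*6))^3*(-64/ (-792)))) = -4366700834514975495/ 36208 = -120600442844536.44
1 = 1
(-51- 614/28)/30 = -1021/420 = -2.43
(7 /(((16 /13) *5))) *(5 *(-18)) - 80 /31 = -26029 /248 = -104.96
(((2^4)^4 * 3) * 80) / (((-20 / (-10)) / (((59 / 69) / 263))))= 154664960 / 6049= 25568.68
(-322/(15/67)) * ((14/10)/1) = -151018/75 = -2013.57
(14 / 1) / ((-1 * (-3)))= 14 / 3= 4.67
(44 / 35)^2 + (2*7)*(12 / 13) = 230968 / 15925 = 14.50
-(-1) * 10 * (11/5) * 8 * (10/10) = 176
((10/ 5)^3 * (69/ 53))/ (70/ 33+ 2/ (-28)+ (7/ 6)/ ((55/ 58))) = 1275120/ 401581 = 3.18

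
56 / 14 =4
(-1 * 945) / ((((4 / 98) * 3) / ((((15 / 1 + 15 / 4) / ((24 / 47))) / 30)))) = -1209075 / 128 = -9445.90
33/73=0.45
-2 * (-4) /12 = 2 /3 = 0.67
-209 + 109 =-100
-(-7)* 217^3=71528191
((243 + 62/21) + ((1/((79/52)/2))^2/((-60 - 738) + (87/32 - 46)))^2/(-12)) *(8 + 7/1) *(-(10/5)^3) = -5832047570996360880520/197600837636366647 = -29514.29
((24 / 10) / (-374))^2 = 36 / 874225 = 0.00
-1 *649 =-649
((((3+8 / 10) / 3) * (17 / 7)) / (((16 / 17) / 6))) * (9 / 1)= 49419 / 280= 176.50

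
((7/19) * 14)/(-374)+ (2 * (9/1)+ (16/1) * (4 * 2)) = 518689/3553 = 145.99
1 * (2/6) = 1/3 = 0.33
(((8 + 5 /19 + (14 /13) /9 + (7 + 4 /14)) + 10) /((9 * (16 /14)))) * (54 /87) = 1.55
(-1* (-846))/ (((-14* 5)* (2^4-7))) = -47/ 35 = -1.34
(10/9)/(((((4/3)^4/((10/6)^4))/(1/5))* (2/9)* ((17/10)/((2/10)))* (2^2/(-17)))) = -625/512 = -1.22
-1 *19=-19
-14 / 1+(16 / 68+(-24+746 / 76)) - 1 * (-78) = 32333 / 646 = 50.05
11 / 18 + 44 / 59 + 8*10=86401 / 1062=81.36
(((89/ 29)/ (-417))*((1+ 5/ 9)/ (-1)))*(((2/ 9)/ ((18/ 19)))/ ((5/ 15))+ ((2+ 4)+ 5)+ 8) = 662872/ 2938599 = 0.23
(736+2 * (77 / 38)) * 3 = 2220.16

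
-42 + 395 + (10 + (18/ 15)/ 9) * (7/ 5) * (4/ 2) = 28603/ 75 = 381.37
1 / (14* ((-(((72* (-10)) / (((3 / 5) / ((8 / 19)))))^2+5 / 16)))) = -2888 / 10321932635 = -0.00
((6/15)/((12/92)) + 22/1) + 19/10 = 809/30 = 26.97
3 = 3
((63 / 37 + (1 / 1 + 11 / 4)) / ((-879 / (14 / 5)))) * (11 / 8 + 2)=-50841 / 867280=-0.06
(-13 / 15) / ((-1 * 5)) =13 / 75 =0.17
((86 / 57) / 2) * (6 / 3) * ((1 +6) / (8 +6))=43 / 57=0.75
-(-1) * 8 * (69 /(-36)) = -46 /3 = -15.33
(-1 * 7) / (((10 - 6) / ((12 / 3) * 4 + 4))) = -35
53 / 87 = 0.61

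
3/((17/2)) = 6/17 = 0.35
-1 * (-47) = 47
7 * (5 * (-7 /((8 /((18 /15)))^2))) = -441 /80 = -5.51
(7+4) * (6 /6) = 11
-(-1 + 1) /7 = 0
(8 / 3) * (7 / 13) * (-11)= -616 / 39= -15.79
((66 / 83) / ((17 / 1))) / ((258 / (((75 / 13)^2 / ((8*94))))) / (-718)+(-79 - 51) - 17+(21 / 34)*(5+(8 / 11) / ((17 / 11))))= -1510492500 / 4900051974491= -0.00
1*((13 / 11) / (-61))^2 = 169 / 450241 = 0.00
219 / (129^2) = 73 / 5547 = 0.01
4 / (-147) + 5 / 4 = 719 / 588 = 1.22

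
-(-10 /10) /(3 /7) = 7 /3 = 2.33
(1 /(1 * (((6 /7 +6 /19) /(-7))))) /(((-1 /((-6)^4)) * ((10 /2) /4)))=402192 /65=6187.57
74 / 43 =1.72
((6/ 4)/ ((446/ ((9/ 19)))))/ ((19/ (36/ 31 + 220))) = 46278/ 2495593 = 0.02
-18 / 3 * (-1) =6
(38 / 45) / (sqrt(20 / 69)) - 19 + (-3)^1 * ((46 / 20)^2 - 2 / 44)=-33.17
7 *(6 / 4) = 21 / 2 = 10.50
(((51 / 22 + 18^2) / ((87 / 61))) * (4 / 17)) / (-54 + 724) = 0.08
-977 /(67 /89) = -86953 /67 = -1297.81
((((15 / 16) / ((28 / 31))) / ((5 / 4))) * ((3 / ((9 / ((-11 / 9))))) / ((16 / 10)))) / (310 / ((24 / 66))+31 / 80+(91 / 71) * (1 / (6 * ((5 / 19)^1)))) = -121055 / 488780376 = -0.00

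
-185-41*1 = -226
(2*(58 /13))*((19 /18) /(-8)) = -551 /468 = -1.18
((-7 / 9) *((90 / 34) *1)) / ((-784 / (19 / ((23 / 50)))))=2375 / 21896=0.11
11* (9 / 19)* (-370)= -36630 / 19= -1927.89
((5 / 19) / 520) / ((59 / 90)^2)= 2025 / 1719614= 0.00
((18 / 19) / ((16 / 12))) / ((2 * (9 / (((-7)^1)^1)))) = -21 / 76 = -0.28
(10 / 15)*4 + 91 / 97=1049 / 291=3.60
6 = 6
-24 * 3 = -72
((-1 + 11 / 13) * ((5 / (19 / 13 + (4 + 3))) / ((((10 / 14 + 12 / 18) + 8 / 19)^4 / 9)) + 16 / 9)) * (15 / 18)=-603798874898225 / 2063694272373162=-0.29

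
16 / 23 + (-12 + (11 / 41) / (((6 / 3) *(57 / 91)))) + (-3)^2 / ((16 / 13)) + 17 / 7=-8121811 / 6020112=-1.35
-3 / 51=-0.06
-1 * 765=-765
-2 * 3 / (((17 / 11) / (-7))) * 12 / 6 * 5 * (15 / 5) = 13860 / 17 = 815.29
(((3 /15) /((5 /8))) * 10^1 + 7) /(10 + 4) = 51 /70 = 0.73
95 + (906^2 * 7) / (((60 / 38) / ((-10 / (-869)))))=36472951 / 869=41971.17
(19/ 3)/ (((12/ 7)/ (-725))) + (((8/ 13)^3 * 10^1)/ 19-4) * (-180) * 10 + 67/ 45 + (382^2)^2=53332070882391163/ 2504580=21293818078.24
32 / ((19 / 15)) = 480 / 19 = 25.26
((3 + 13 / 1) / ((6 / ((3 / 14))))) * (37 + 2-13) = 104 / 7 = 14.86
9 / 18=0.50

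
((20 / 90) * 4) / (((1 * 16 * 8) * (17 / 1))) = 1 / 2448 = 0.00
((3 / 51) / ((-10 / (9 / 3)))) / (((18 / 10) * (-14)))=1 / 1428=0.00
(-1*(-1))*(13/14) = 13/14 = 0.93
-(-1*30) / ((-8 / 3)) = -45 / 4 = -11.25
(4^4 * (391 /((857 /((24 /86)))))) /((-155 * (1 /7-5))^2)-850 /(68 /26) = -4891531778839 /15050869675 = -325.00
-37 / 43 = -0.86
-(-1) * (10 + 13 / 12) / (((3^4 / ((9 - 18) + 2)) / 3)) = -931 / 324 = -2.87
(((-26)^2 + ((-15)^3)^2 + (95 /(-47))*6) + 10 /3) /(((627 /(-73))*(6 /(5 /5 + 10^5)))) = -56101312525697 /2538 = -22104536062.13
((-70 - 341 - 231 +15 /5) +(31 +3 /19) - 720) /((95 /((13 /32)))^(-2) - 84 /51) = 208613555200 /258761927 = 806.20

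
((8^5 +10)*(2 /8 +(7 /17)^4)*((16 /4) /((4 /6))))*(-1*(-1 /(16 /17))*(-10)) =-22893384375 /39304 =-582469.58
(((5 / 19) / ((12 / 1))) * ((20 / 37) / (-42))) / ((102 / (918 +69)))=-1175 / 430236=-0.00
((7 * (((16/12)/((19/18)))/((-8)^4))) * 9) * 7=1323/9728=0.14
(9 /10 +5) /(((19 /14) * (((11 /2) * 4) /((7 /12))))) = 2891 /25080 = 0.12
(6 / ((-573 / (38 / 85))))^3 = -0.00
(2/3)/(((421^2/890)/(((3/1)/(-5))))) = -0.00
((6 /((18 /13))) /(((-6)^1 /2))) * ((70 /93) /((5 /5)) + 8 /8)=-2119 /837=-2.53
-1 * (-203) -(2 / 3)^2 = 202.56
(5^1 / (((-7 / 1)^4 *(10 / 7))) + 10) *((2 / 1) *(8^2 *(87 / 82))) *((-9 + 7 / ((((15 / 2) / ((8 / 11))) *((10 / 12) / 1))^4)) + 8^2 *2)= 1857124548612841824 / 11489753515625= 161633.11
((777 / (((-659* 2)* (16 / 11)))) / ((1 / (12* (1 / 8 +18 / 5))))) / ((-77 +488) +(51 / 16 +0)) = -1273503 / 29114620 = -0.04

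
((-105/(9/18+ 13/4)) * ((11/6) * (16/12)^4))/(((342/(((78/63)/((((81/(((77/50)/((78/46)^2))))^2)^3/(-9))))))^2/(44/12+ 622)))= -61534076095121900195664327706105590550847166108855366294481/81720576419494445329948126849203920075076801604600569959510330490589141845703125000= -0.00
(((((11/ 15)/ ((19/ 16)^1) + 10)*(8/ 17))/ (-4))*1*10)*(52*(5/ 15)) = -37024/ 171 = -216.51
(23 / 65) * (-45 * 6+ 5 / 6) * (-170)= 631465 / 39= 16191.41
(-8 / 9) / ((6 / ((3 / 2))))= -2 / 9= -0.22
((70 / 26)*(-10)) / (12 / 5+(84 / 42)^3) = -875 / 338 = -2.59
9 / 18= 1 / 2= 0.50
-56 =-56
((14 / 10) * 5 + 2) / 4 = 9 / 4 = 2.25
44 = 44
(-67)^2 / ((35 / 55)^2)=543169 / 49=11085.08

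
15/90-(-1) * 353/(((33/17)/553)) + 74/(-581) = 3856160093/38346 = 100562.25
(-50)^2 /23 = 2500 /23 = 108.70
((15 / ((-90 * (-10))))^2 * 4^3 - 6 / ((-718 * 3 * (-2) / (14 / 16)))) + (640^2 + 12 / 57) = 10057979336219 / 24555600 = 409600.23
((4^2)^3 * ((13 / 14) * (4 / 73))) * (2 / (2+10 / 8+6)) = 45.06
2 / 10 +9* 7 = 316 / 5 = 63.20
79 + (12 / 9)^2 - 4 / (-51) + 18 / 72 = 49637 / 612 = 81.11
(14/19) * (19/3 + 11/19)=5516/1083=5.09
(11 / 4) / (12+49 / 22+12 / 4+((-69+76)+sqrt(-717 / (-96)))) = 257972 / 2243793 - 1331 * sqrt(478) / 2243793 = 0.10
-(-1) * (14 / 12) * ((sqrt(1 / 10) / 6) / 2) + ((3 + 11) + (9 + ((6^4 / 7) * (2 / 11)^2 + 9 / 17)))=7 * sqrt(10) / 720 + 426928 / 14399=29.68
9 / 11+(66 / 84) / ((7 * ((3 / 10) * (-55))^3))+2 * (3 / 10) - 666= -531941276 / 800415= -664.58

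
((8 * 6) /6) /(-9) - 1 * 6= -62 /9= -6.89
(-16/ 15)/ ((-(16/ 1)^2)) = 1/ 240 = 0.00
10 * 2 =20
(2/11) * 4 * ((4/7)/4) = 8/77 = 0.10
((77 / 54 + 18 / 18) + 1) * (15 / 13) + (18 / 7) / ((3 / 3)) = 10687 / 1638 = 6.52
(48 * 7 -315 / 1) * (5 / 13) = 105 / 13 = 8.08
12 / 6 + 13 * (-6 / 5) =-68 / 5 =-13.60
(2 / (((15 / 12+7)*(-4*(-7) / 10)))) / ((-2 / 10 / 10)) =-1000 / 231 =-4.33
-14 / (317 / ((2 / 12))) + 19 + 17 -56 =-19027 / 951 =-20.01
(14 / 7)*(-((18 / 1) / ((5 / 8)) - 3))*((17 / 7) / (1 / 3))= -13158 / 35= -375.94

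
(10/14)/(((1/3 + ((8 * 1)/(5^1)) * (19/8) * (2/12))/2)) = 300/203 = 1.48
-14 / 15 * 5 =-14 / 3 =-4.67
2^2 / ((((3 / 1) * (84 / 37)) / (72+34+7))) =4181 / 63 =66.37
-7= -7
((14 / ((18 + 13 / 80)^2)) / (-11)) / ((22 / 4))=-179200 / 255456289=-0.00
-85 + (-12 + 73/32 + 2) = -2967/32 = -92.72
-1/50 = -0.02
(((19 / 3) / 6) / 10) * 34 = 323 / 90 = 3.59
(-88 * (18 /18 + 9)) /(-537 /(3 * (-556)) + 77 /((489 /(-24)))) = 79752640 /313319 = 254.54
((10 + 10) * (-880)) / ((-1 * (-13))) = -17600 / 13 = -1353.85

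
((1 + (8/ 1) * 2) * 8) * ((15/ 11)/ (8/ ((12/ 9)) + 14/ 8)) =8160/ 341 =23.93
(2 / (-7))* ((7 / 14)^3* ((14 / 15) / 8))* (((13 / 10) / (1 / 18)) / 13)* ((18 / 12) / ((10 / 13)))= -117 / 8000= -0.01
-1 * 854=-854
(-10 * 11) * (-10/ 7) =1100/ 7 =157.14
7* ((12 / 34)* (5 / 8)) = 105 / 68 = 1.54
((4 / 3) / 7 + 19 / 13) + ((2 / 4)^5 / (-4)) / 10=577007 / 349440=1.65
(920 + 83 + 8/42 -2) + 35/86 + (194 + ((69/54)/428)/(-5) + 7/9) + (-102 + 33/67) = 94503197091/86314760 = 1094.87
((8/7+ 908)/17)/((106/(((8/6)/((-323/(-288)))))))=0.60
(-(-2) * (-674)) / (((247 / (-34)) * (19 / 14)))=641648 / 4693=136.72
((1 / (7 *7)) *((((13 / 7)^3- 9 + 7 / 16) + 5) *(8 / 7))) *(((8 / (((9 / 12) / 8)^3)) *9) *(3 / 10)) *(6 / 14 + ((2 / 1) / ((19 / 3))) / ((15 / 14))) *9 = 4426087071744 / 391182925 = 11314.62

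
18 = 18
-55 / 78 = -0.71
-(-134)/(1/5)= 670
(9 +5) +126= 140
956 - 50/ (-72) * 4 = 8629/ 9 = 958.78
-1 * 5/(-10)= 1/2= 0.50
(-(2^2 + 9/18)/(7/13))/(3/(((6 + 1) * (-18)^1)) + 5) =-351/209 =-1.68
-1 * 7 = -7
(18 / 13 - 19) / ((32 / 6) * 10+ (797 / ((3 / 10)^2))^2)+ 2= 165154433771 / 82577226160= 2.00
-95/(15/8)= -152/3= -50.67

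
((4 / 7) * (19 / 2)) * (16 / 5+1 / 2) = 20.09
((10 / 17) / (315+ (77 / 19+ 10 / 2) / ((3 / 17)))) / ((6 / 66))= 6270 / 354943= 0.02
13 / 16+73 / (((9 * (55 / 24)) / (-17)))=-156703 / 2640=-59.36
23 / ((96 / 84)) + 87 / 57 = 3291 / 152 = 21.65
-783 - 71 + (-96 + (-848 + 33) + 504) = -1261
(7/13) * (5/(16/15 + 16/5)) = 525/832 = 0.63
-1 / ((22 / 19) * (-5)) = 19 / 110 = 0.17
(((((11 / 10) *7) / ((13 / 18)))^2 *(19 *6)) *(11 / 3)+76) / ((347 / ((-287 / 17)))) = -57705707234 / 24923275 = -2315.33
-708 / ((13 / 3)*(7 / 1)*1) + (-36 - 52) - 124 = -21416 / 91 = -235.34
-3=-3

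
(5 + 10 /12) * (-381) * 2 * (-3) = 13335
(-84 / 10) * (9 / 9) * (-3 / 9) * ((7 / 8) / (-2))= -49 / 40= -1.22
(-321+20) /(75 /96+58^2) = -9632 /107673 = -0.09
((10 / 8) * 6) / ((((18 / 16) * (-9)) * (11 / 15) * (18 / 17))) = -850 / 891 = -0.95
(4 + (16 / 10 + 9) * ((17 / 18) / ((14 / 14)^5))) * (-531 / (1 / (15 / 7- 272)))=140539711 / 70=2007710.16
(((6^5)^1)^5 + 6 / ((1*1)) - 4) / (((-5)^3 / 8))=-227442304239437611024 / 125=-1819538433915500888.19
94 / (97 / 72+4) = 6768 / 385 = 17.58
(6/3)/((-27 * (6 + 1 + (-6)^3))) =2/5643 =0.00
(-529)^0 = 1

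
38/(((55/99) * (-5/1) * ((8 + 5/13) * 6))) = -741/2725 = -0.27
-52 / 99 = -0.53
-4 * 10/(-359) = 40/359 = 0.11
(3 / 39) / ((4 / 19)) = 19 / 52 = 0.37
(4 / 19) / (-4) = -1 / 19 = -0.05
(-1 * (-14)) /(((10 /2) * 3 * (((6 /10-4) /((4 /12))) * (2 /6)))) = -14 /51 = -0.27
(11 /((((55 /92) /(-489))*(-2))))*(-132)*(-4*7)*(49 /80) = 254609586 /25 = 10184383.44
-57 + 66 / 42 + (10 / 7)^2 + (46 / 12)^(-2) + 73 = 510133 / 25921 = 19.68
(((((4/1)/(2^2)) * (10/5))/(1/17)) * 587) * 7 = 139706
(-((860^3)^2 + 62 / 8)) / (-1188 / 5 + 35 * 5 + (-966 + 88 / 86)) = 347927822216960006665 / 883716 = 393709995311797.01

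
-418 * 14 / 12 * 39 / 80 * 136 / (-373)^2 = -323323 / 1391290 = -0.23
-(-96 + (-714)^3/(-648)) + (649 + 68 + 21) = -560885.67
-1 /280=-0.00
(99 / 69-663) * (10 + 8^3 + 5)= -8018832 / 23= -348644.87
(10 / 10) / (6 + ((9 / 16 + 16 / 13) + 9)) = 208 / 3493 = 0.06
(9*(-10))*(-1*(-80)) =-7200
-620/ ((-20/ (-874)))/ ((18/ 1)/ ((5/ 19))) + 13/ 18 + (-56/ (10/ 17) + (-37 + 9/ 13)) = -616469/ 1170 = -526.90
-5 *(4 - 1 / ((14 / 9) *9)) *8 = -1100 / 7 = -157.14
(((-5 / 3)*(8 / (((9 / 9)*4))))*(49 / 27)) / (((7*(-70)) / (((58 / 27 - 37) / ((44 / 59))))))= -55519 / 96228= -0.58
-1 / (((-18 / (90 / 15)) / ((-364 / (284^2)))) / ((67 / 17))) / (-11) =6097 / 11312004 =0.00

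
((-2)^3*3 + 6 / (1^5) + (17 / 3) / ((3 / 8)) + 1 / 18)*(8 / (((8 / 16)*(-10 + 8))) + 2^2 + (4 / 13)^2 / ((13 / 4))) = 24718 / 2197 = 11.25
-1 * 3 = -3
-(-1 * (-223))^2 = -49729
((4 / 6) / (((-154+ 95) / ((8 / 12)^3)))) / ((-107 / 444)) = 0.01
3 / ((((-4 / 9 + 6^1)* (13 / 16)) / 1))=216 / 325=0.66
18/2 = 9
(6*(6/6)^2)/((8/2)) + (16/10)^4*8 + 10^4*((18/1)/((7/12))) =2700471877/8750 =308625.36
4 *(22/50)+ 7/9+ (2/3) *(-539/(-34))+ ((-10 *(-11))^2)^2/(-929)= -559971677372/3553425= -157586.46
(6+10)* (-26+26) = 0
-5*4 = -20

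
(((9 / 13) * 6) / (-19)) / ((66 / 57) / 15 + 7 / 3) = -270 / 2977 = -0.09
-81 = -81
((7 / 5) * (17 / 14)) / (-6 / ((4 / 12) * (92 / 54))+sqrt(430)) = 95013 / 1684210+8993 * sqrt(430) / 1684210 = 0.17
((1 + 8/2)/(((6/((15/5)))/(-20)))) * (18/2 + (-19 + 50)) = -2000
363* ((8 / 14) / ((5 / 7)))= 1452 / 5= 290.40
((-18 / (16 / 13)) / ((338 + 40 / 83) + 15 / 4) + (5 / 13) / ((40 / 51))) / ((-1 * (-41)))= 5289699 / 484479944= 0.01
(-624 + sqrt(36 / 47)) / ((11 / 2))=-1248 / 11 + 12* sqrt(47) / 517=-113.30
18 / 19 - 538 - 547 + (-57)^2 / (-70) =-1503521 / 1330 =-1130.47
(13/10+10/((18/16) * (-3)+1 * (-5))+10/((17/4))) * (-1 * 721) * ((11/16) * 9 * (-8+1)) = 13993781571/182240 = 76787.65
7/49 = 1/7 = 0.14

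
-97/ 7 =-13.86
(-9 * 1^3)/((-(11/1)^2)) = 9/121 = 0.07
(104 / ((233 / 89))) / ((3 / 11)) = 101816 / 699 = 145.66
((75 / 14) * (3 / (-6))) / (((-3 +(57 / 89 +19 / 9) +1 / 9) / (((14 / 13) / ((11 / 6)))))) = 36045 / 3146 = 11.46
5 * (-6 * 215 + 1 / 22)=-141895 / 22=-6449.77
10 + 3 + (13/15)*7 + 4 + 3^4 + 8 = 1681/15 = 112.07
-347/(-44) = 347/44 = 7.89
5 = 5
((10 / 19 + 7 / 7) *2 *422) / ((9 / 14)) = 342664 / 171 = 2003.88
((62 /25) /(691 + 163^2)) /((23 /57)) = 1767 /7837250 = 0.00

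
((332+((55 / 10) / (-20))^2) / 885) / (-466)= -177107 / 219952000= -0.00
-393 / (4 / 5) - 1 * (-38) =-1813 / 4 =-453.25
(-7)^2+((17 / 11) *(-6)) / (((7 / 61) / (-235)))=1465943 / 77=19038.22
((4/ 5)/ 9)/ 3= 4/ 135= 0.03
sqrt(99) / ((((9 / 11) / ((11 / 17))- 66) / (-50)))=6050 * sqrt(11) / 2611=7.69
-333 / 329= -1.01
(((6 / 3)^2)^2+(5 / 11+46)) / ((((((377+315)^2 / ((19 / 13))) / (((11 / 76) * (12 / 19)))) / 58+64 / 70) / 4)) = 2091915 / 517480066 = 0.00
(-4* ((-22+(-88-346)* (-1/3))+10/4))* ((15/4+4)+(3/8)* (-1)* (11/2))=-68341/24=-2847.54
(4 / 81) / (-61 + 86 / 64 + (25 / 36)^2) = -128 / 153379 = -0.00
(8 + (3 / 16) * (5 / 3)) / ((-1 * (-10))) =133 / 160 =0.83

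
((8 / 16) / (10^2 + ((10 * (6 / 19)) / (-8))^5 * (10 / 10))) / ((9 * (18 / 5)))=19808792 / 128348670285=0.00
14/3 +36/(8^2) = 5.23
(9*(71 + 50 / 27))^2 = 3869089 / 9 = 429898.78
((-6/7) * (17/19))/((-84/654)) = 5559/931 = 5.97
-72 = -72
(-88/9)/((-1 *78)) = 44/351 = 0.13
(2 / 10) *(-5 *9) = -9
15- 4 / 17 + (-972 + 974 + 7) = 23.76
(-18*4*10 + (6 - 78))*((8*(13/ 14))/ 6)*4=-27456/ 7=-3922.29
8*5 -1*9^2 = -41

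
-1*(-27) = 27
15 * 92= 1380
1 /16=0.06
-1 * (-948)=948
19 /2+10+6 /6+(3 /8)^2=1321 /64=20.64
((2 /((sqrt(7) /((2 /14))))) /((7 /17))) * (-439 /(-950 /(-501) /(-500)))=74779260 * sqrt(7) /6517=30358.65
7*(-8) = -56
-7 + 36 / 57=-6.37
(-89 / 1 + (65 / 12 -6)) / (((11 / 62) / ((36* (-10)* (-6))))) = -11997000 / 11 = -1090636.36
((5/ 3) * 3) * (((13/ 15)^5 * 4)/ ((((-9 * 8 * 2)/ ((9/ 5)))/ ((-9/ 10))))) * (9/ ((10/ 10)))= 371293/ 375000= 0.99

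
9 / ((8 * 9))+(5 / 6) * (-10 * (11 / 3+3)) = -3991 / 72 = -55.43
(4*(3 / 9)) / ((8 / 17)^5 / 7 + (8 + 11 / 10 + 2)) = 397559960 / 3310669707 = 0.12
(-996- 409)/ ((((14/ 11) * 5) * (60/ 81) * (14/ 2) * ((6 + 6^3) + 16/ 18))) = -751113/ 3931760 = -0.19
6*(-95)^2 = 54150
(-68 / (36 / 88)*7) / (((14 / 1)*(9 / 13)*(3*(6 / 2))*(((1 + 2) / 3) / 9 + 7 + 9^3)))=-0.02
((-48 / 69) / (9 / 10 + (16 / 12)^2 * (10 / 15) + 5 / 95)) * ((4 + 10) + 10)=-1969920 / 252241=-7.81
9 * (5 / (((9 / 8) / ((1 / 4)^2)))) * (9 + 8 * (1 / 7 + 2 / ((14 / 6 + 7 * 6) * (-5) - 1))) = 58865 / 2338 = 25.18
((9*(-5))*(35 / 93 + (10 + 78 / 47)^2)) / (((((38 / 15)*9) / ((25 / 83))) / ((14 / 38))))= -122524443125 / 4103672554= -29.86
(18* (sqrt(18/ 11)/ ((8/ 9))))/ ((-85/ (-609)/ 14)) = 1035909* sqrt(22)/ 1870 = 2598.31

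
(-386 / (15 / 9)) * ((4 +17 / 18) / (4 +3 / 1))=-17177 / 105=-163.59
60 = 60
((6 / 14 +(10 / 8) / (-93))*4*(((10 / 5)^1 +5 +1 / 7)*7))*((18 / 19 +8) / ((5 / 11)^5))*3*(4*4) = 189416590528 / 103075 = 1837657.92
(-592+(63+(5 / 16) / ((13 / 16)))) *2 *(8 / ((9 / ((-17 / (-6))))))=-934592 / 351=-2662.66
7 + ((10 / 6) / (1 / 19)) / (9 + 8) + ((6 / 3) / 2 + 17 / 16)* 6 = 8665 / 408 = 21.24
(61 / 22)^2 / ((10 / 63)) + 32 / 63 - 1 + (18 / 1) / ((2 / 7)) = 33828569 / 304920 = 110.94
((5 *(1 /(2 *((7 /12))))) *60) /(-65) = -360 /91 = -3.96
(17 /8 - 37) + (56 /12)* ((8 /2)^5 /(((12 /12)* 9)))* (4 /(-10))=-267041 /1080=-247.26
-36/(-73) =36/73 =0.49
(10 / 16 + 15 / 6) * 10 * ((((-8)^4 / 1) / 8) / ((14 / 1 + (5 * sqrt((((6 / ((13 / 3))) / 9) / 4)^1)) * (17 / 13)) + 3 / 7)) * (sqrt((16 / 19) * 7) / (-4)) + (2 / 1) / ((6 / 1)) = -49704928000 * sqrt(133) / 844914211 + 1 / 3 + 866320000 * sqrt(3458) / 844914211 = -617.81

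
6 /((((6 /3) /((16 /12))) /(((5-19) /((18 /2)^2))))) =-56 /81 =-0.69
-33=-33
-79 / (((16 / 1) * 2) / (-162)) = 6399 / 16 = 399.94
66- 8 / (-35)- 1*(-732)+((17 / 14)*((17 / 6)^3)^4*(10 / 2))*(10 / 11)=1238741218507176973 / 838061199360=1478103.53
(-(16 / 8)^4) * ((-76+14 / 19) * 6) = 137280 / 19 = 7225.26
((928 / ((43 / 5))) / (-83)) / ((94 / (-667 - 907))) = 3651680 / 167743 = 21.77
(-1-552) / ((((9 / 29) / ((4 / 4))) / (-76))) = 1218812 / 9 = 135423.56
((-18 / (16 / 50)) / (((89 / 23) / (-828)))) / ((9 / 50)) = 66867.98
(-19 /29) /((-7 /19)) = 361 /203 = 1.78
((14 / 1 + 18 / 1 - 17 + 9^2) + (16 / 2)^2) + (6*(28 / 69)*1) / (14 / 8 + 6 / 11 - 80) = 12579456 / 78637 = 159.97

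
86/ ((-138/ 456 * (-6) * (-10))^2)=31046/ 119025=0.26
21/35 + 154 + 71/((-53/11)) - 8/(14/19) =239308/1855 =129.01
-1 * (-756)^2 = -571536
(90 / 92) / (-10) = -9 / 92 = -0.10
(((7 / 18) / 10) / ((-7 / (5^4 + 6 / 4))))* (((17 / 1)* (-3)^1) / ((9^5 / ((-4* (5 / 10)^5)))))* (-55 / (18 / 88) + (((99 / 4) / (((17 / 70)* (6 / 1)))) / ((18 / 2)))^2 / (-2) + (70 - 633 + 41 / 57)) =330098969459 / 1054651041792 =0.31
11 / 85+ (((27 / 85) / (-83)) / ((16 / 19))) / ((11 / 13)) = 154019 / 1241680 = 0.12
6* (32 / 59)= 192 / 59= 3.25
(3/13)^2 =9/169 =0.05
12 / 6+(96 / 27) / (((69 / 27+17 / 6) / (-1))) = 130 / 97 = 1.34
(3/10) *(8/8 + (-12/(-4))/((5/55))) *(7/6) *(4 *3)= 714/5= 142.80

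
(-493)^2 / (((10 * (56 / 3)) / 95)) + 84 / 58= 401764701 / 3248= 123696.03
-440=-440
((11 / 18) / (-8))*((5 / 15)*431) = -10.97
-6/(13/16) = -96/13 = -7.38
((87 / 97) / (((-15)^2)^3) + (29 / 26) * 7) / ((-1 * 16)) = -74764266379 / 153211500000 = -0.49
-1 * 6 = -6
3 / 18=0.17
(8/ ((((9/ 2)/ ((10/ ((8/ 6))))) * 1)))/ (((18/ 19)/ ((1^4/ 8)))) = 95/ 54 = 1.76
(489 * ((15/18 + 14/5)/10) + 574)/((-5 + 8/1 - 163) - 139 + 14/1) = -75167/28500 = -2.64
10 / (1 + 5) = 5 / 3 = 1.67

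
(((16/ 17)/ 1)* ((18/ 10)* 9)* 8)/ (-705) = -3456/ 19975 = -0.17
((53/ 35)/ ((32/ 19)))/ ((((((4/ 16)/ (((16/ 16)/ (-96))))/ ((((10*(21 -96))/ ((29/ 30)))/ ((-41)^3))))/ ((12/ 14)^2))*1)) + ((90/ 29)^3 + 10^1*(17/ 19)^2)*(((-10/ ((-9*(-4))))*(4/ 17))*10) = -12620205101431947625/ 509516554754387376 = -24.77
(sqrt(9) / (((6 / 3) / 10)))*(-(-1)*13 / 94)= 195 / 94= 2.07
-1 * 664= -664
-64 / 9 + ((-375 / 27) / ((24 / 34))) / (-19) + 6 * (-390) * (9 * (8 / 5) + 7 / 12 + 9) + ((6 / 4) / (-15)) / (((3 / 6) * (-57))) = -575863759 / 10260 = -56127.07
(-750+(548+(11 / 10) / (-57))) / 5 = -115151 / 2850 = -40.40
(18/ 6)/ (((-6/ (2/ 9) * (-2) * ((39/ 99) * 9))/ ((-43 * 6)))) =-473/ 117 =-4.04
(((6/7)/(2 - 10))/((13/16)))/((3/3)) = -0.13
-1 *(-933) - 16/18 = 8389/9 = 932.11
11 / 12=0.92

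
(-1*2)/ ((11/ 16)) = -32/ 11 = -2.91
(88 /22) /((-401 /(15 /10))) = -6 /401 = -0.01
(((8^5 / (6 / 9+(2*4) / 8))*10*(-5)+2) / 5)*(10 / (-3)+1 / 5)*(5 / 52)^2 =23101393 / 4056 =5695.61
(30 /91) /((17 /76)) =2280 /1547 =1.47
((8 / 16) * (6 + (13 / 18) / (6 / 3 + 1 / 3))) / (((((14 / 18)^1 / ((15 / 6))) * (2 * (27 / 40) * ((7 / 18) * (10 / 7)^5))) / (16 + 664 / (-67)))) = 132447 / 6700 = 19.77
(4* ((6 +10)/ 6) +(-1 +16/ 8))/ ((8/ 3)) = 35/ 8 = 4.38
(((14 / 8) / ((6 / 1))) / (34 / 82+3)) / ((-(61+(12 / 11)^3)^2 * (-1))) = 72634001 / 3300269069280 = 0.00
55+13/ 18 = 1003/ 18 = 55.72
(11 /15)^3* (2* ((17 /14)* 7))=6.70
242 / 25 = 9.68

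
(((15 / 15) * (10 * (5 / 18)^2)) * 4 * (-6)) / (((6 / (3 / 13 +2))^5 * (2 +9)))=-2563893625 / 214372696824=-0.01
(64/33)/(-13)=-64/429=-0.15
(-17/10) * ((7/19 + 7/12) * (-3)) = 3689/760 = 4.85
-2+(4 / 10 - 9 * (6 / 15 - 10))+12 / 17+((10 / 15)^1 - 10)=19424 / 255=76.17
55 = 55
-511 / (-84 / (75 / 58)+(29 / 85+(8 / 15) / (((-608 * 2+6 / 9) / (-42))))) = 395910025 / 50050769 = 7.91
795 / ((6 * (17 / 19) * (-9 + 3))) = -5035 / 204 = -24.68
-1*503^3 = -127263527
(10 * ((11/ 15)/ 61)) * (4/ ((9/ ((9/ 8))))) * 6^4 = 4752/ 61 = 77.90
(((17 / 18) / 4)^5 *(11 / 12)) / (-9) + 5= 1044839902853 / 208971104256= 5.00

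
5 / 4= 1.25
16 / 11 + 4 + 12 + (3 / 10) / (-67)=128607 / 7370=17.45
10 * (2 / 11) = 20 / 11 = 1.82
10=10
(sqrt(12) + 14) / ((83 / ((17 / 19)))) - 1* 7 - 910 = -1445871 / 1577 + 34* sqrt(3) / 1577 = -916.81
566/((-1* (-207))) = 566/207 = 2.73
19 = 19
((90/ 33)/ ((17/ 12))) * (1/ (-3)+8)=2760/ 187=14.76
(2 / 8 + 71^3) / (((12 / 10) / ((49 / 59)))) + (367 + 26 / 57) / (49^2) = 16001012133515 / 64596504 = 247707.09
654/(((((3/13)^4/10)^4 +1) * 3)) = 1450608208019332053380000/6654166091831841456721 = 218.00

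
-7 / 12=-0.58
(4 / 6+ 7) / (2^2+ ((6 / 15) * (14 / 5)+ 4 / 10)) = 1.39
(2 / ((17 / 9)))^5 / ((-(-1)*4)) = 472392 / 1419857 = 0.33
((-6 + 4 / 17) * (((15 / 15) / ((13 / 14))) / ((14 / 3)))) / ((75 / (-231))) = 22638 / 5525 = 4.10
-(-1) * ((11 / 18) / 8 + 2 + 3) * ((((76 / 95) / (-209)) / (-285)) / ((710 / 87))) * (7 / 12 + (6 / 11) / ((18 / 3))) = 1886711 / 334945908000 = 0.00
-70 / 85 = -14 / 17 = -0.82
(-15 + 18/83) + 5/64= -14.71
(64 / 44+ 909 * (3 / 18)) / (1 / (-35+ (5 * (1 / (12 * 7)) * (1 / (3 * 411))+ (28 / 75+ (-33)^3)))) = -62684116976419 / 11392920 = -5502023.80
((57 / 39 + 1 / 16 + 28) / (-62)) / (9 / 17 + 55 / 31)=-0.21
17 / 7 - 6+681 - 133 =3811 / 7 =544.43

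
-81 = -81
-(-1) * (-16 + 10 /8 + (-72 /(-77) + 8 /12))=-12149 /924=-13.15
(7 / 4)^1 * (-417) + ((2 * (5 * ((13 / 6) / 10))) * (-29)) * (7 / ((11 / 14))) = -170219 / 132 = -1289.54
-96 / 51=-32 / 17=-1.88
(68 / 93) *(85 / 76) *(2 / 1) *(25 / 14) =36125 / 12369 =2.92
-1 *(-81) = 81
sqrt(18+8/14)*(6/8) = 3*sqrt(910)/28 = 3.23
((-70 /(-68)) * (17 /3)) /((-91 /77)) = -385 /78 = -4.94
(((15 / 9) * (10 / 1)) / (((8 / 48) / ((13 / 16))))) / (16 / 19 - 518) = -6175 / 39304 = -0.16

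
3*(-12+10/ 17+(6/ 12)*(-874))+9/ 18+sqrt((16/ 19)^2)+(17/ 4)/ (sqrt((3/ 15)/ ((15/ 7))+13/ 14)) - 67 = -911437/ 646+85*sqrt(45066)/ 4292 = -1406.69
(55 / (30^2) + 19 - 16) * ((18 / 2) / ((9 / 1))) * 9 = 551 / 20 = 27.55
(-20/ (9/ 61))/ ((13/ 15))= -6100/ 39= -156.41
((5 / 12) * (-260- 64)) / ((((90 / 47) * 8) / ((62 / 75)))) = -1457 / 200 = -7.28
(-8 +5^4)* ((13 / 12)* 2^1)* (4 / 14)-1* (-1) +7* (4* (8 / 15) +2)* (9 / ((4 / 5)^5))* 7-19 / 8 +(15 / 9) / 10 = 63904385 / 10752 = 5943.49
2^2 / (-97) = -4 / 97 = -0.04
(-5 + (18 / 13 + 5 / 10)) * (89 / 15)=-2403 / 130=-18.48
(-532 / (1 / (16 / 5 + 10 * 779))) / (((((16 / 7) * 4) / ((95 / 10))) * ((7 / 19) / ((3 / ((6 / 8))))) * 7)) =-133633897 / 20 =-6681694.85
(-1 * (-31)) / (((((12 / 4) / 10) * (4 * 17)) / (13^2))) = 26195 / 102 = 256.81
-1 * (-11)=11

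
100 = 100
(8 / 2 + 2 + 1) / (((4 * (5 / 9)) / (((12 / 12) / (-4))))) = -0.79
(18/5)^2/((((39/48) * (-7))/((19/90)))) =-0.48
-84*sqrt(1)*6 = -504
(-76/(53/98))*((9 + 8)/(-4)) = 31654/53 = 597.25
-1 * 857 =-857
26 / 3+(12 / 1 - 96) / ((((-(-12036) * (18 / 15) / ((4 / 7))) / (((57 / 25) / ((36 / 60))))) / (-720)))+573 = 1777595 / 3009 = 590.76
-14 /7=-2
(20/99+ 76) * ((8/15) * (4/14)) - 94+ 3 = -79.39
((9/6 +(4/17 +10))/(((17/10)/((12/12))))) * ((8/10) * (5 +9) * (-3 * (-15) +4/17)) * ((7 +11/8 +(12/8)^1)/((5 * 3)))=56559181/24565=2302.43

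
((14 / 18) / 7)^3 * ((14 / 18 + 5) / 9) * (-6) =-104 / 19683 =-0.01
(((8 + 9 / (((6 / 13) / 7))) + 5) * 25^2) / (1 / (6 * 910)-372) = -510168750 / 2031119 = -251.18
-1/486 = -0.00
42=42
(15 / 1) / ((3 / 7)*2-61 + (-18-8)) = -35 / 201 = -0.17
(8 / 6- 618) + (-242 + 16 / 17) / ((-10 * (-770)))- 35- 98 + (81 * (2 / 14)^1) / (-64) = -4711638329 / 6283200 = -749.88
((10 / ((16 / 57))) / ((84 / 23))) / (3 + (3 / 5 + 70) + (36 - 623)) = -0.02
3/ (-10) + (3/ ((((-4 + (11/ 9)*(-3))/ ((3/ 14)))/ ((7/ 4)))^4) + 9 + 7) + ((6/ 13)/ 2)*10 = 1341662014883/ 74504867840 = 18.01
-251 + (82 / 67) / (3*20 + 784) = -7096733 / 28274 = -251.00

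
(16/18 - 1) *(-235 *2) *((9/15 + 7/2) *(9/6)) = 321.17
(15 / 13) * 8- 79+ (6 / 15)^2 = -22623 / 325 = -69.61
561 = 561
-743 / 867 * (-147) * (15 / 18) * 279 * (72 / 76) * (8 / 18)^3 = 361157440 / 148257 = 2436.02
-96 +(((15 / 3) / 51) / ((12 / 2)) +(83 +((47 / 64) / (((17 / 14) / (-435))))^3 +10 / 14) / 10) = -184678743454540429 / 101423185920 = -1820873.03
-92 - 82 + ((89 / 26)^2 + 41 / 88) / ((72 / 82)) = -160.12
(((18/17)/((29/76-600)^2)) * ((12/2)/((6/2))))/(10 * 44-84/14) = 103968/7661005475249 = 0.00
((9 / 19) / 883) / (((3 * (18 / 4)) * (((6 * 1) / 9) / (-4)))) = -0.00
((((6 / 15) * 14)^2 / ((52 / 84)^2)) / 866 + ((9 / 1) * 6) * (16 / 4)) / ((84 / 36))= 1185986016 / 12805975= 92.61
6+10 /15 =20 /3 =6.67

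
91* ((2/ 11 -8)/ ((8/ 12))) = -11739/ 11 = -1067.18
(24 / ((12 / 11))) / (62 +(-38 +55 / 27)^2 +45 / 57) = 152361 / 9391838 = 0.02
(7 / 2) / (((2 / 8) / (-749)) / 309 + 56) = 3240174 / 51842783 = 0.06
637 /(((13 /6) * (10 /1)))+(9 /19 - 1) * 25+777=75358 /95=793.24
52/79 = 0.66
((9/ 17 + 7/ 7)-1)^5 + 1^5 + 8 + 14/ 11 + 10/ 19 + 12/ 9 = 10837875922/ 890250339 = 12.17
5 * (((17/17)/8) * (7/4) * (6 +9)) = 525/32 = 16.41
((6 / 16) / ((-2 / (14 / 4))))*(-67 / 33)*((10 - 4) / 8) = 1407 / 1408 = 1.00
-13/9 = -1.44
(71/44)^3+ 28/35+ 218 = 94980851/425920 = 223.00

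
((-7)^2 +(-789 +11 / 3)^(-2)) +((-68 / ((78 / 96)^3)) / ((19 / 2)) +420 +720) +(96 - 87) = 1184.66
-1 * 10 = -10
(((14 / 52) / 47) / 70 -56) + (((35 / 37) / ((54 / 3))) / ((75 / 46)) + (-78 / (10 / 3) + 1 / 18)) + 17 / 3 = -899047619 / 12207780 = -73.65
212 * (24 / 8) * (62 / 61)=39432 / 61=646.43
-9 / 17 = -0.53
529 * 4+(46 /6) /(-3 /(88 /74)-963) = 269681072 /127449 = 2115.99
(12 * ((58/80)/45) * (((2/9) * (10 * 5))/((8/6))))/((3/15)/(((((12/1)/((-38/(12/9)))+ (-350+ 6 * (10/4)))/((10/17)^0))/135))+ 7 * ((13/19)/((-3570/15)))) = -59695891/3728223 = -16.01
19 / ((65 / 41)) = 779 / 65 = 11.98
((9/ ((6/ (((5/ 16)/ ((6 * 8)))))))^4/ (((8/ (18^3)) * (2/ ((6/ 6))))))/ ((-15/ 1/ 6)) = -91125/ 68719476736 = -0.00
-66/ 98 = -33/ 49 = -0.67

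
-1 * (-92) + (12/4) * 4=104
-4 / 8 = -1 / 2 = -0.50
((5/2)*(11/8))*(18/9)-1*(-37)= 351/8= 43.88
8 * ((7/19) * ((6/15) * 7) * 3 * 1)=2352/95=24.76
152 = 152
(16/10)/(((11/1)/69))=552/55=10.04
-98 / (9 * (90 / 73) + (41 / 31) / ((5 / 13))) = -1108870 / 164459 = -6.74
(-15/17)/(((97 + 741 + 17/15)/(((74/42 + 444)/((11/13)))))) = -829725/1497853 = -0.55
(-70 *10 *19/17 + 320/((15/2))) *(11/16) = -508.53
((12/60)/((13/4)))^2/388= 4/409825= 0.00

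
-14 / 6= -7 / 3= -2.33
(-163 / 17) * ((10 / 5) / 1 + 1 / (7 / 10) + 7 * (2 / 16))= -39283 / 952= -41.26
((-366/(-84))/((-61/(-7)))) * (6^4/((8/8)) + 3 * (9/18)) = 2595/4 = 648.75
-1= -1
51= 51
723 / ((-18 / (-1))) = 241 / 6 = 40.17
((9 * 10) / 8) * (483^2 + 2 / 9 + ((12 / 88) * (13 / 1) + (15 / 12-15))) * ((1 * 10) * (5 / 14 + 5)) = 24744050625 / 176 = 140591196.73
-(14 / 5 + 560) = -2814 / 5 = -562.80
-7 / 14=-1 / 2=-0.50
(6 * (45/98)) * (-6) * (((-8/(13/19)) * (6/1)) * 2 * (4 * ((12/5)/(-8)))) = -1772928/637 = -2783.25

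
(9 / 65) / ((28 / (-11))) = -0.05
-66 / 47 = -1.40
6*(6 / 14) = 18 / 7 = 2.57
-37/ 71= -0.52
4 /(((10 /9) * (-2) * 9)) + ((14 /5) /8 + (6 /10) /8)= 9 /40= 0.22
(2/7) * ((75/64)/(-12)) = -25/896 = -0.03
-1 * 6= -6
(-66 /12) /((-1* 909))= 11 /1818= 0.01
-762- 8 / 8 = -763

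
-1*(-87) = 87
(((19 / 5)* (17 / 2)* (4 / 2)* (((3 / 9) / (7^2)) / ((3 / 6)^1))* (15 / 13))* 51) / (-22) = -16473 / 7007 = -2.35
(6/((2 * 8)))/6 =1/16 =0.06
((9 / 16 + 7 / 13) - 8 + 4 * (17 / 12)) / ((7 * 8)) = -769 / 34944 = -0.02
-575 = -575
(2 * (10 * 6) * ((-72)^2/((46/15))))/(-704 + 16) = -291600/989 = -294.84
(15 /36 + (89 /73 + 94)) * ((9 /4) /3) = 83777 /1168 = 71.73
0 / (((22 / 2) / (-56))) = 0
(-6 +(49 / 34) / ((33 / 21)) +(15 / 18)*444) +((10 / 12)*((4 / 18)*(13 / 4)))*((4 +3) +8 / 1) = 2517397 / 6732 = 373.94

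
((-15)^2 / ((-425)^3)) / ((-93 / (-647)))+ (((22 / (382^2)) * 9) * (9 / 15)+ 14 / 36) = 12178919396161 / 31253432304375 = 0.39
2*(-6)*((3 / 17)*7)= -252 / 17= -14.82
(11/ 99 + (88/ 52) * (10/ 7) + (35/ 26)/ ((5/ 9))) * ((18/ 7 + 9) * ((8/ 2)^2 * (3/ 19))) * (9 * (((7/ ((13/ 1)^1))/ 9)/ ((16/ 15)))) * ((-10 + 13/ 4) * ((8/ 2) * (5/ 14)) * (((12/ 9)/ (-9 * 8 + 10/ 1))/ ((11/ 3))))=443468925/ 107305198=4.13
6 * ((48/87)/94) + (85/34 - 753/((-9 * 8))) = 425045/32712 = 12.99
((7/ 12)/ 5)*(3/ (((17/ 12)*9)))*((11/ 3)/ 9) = 77/ 6885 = 0.01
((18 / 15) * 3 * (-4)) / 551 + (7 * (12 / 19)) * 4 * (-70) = -3410472 / 2755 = -1237.92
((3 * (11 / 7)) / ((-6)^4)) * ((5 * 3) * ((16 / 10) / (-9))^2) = 44 / 25515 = 0.00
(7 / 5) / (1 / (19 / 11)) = 133 / 55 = 2.42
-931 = -931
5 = 5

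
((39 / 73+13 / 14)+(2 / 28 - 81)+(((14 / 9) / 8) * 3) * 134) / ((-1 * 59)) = 569 / 25842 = 0.02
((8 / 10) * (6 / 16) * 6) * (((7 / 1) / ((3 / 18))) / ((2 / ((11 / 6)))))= 69.30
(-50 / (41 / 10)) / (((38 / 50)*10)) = -1250 / 779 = -1.60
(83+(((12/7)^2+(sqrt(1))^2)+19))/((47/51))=264741/2303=114.95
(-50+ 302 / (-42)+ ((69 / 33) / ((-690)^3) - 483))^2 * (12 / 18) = 352950798656514728736049 / 1814310365521500000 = 194537.17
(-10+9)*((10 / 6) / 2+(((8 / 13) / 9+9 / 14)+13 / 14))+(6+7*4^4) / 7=416681 / 1638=254.38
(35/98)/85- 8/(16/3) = -1.50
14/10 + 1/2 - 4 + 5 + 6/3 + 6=109/10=10.90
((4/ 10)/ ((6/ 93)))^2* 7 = 6727/ 25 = 269.08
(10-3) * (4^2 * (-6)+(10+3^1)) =-581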